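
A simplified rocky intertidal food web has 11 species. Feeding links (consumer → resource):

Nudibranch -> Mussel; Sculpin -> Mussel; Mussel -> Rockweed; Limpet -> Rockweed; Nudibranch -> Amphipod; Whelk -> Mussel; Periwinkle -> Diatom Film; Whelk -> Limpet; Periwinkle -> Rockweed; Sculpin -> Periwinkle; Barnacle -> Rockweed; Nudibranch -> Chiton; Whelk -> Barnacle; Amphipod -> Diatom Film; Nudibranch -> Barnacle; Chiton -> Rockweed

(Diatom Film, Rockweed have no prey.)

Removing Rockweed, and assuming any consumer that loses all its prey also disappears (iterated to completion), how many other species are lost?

Remove Rockweed.
Round 1: Chiton (all prey gone), Barnacle (all prey gone), Mussel (all prey gone), Limpet (all prey gone) → extinct.
Round 2: Whelk (all prey gone) → extinct.
No further losses. Total secondary extinctions: 5.

5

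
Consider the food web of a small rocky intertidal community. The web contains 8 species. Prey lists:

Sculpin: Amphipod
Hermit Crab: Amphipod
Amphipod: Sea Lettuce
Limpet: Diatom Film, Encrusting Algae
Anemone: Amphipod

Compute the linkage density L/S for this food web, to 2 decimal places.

There are L = 6 links among S = 8 species.
L/S = 6/8 = 0.7500 ≈ 0.75.

L/S = 0.75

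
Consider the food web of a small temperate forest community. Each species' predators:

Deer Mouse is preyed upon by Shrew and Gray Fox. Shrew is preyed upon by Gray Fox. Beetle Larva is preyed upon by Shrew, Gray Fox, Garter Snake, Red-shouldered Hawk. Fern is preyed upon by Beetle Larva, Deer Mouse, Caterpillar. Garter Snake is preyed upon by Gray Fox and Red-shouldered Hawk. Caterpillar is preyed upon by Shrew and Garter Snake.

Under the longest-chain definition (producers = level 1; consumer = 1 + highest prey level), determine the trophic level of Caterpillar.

Trophic level 2

Fern is a producer → level 1.
Caterpillar eats Fern → level 2.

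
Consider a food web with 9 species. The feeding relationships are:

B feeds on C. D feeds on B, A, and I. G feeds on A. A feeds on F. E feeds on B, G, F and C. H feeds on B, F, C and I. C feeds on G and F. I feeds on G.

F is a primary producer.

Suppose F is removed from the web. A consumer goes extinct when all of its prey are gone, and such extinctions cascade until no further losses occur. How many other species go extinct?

8

Remove F.
Round 1: A (all prey gone) → extinct.
Round 2: G (all prey gone) → extinct.
Round 3: I (all prey gone), C (all prey gone) → extinct.
Round 4: B (all prey gone) → extinct.
Round 5: H (all prey gone), E (all prey gone), D (all prey gone) → extinct.
No further losses. Total secondary extinctions: 8.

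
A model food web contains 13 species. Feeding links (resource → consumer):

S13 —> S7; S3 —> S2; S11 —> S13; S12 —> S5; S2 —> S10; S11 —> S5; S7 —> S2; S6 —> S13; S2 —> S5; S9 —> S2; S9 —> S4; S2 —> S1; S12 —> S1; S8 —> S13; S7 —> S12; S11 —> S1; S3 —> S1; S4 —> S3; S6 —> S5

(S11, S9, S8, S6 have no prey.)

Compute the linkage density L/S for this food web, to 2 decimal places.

There are L = 19 links among S = 13 species.
L/S = 19/13 = 1.4615 ≈ 1.46.

L/S = 1.46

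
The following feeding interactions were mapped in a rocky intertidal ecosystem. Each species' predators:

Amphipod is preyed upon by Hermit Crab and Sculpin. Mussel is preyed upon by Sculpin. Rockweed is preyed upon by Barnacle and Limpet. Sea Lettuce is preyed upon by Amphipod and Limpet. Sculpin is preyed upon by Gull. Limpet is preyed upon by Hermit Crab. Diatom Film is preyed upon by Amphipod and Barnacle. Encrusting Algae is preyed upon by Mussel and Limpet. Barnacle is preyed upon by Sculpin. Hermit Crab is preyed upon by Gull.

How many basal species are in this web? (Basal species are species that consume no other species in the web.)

4

Basal species (no prey listed): Diatom Film, Encrusting Algae, Sea Lettuce, Rockweed.
Count: 4.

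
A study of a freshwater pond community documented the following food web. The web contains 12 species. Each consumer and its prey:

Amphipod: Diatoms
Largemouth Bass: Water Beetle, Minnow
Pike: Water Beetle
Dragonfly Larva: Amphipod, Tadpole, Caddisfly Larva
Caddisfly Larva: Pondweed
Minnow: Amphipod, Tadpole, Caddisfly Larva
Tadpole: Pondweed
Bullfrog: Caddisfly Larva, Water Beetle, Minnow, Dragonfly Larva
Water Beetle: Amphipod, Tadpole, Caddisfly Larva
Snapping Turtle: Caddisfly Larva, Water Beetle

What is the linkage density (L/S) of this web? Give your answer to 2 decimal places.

L/S = 1.75

There are L = 21 links among S = 12 species.
L/S = 21/12 = 1.7500 ≈ 1.75.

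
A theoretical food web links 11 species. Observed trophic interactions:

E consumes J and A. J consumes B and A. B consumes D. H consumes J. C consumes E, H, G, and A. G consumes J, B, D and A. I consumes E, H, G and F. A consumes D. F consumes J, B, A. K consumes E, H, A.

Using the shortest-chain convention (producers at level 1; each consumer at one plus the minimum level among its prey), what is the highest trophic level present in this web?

4

Producers (level 1): D.
Following each consumer down to its lowest-level prey: D → A → J → H (levels 1 through 4).
All prey of H (J 3) are at level 3 or above, so H is at level 1 + 3 = 4.
Every consumer has at least one prey at level 3 or below, so none exceeds level 4.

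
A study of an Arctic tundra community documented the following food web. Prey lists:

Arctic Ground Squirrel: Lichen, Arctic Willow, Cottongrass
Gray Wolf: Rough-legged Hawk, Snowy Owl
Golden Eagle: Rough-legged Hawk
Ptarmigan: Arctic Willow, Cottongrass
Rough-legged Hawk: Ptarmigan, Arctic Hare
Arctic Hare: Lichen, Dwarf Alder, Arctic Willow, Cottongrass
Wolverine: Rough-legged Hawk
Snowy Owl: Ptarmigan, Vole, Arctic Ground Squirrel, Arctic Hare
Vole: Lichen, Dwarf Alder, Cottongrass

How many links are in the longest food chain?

3 links

One longest chain: Arctic Willow → Ptarmigan → Rough-legged Hawk → Wolverine.
It has 4 species and 3 links.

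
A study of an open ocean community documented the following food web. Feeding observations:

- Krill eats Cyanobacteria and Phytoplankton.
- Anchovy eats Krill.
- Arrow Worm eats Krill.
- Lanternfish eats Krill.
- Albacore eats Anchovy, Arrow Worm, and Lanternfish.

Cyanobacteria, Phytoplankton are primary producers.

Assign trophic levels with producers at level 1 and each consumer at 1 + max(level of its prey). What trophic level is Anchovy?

Trophic level 3

Cyanobacteria is a producer → level 1.
Krill eats Cyanobacteria (level 1); other prey at levels: Phytoplankton 1 → level 2.
Anchovy eats Krill → level 3.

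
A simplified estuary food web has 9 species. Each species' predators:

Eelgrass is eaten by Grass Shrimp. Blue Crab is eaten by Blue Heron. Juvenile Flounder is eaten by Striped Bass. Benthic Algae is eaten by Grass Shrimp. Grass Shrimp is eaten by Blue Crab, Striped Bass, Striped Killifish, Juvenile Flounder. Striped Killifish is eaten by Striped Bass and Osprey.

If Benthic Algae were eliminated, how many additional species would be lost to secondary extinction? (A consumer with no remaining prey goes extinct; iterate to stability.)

0

Remove Benthic Algae.
Every predator of it retains at least one other prey: Grass Shrimp still has Eelgrass.
No consumer loses all prey, so no secondary extinctions occur.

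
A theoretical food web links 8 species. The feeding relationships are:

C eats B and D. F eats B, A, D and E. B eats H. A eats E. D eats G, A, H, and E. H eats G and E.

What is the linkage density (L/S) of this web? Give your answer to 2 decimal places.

L/S = 1.75

There are L = 14 links among S = 8 species.
L/S = 14/8 = 1.7500 ≈ 1.75.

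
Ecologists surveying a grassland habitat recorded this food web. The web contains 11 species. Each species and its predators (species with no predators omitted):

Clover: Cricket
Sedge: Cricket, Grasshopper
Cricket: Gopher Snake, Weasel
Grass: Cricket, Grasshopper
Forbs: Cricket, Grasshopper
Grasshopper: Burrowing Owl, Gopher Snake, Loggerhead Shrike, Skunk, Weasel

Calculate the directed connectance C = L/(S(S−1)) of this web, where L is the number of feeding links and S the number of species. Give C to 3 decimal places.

The web has S = 11 species and L = 14 feeding links.
C = L / (S(S−1)) = 14 / 110 = 0.1273 ≈ 0.127.

C = 0.127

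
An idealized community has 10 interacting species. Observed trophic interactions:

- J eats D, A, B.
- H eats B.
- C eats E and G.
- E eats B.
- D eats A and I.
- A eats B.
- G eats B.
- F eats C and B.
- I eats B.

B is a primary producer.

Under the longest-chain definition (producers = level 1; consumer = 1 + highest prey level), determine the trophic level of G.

Trophic level 2

B is a producer → level 1.
G eats B → level 2.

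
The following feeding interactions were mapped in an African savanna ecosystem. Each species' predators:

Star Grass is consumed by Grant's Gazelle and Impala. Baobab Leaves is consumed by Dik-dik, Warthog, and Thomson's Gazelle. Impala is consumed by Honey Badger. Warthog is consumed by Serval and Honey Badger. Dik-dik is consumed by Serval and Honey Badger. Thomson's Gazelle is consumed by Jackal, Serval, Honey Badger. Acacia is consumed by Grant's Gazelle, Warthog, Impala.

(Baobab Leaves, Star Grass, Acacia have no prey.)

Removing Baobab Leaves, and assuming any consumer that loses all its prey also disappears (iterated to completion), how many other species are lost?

3

Remove Baobab Leaves.
Round 1: Dik-dik (all prey gone), Thomson's Gazelle (all prey gone) → extinct.
Round 2: Jackal (all prey gone) → extinct.
No further losses. Total secondary extinctions: 3.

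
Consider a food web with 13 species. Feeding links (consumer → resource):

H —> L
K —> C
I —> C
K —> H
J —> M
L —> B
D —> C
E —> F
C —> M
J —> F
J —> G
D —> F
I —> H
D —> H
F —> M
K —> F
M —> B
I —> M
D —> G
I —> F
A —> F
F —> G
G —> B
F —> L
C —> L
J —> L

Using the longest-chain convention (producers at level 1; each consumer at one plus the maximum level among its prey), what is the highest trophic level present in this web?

4

Producers (level 1): B.
B → L → H → I gives I level 4.
No species has a prey at level 4, so no species reaches level 5.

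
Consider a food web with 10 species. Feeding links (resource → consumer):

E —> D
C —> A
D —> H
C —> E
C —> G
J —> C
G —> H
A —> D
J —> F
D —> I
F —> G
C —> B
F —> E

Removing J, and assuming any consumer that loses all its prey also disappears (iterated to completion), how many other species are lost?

Remove J.
Round 1: C (all prey gone), F (all prey gone) → extinct.
Round 2: G (all prey gone), E (all prey gone), A (all prey gone), B (all prey gone) → extinct.
Round 3: D (all prey gone) → extinct.
Round 4: H (all prey gone), I (all prey gone) → extinct.
No further losses. Total secondary extinctions: 9.

9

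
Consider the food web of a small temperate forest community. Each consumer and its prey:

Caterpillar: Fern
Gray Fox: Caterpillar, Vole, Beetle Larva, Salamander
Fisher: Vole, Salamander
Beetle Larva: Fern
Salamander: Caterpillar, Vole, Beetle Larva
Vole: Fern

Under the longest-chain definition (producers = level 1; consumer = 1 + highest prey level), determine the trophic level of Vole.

Trophic level 2

Fern is a producer → level 1.
Vole eats Fern → level 2.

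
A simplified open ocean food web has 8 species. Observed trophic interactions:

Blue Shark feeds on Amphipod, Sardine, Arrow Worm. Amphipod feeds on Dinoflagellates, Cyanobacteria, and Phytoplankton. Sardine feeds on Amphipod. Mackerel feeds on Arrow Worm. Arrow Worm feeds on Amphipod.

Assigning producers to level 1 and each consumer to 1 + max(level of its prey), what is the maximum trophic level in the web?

Producers (level 1): Cyanobacteria, Dinoflagellates, Phytoplankton.
Cyanobacteria → Amphipod → Arrow Worm → Blue Shark gives Blue Shark level 4.
No species has a prey at level 4, so no species reaches level 5.

4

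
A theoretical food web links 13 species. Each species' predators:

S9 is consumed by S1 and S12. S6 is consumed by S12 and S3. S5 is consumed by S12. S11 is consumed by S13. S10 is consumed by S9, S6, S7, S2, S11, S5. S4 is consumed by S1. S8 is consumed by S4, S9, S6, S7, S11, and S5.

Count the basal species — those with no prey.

Basal species (no prey listed): S10, S8.
Count: 2.

2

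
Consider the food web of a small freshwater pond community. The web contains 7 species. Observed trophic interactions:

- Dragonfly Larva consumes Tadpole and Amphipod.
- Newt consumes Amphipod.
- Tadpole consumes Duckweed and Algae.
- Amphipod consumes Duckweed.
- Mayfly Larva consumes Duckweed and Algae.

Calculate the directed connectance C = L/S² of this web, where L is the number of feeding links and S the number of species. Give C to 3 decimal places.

C = 0.163

The web has S = 7 species and L = 8 feeding links.
C = L / S² = 8 / 49 = 0.1633 ≈ 0.163.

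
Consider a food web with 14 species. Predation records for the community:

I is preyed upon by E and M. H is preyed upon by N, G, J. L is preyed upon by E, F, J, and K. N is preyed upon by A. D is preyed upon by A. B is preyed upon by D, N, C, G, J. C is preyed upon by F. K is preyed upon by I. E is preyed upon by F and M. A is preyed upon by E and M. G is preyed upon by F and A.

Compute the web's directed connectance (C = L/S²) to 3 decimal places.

The web has S = 14 species and L = 24 feeding links.
C = L / S² = 24 / 196 = 0.1224 ≈ 0.122.

C = 0.122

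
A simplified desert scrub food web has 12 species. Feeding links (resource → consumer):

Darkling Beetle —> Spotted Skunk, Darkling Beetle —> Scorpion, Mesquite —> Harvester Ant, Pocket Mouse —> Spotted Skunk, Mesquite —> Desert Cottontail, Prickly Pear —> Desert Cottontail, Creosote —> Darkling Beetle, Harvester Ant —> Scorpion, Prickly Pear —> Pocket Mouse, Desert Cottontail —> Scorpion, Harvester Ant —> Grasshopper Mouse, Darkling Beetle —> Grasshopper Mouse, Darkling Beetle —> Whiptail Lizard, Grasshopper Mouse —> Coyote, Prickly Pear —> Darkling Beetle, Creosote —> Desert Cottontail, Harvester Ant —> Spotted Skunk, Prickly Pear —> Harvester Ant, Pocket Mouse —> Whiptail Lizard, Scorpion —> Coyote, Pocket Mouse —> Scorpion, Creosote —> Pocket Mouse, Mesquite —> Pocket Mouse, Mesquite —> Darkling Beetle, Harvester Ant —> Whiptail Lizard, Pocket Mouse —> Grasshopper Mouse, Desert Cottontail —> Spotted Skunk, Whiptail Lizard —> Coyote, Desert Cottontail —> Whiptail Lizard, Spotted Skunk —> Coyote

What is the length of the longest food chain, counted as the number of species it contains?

4 species

One longest chain: Prickly Pear → Harvester Ant → Grasshopper Mouse → Coyote.
It has 4 species and 3 links.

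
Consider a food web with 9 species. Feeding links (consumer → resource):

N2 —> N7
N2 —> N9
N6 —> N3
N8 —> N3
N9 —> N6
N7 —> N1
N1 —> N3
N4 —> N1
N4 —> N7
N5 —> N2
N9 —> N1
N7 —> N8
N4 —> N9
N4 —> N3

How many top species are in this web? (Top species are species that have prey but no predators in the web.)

2

Top species (has prey, but nothing eats it): N4, N5.
Count: 2.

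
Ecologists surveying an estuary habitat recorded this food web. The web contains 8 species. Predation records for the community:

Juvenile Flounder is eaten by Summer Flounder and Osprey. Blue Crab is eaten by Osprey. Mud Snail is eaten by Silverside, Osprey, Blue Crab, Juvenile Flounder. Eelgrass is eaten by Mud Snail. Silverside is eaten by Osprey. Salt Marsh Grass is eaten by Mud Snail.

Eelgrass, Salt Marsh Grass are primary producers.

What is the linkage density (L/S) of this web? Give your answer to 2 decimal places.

L/S = 1.25

There are L = 10 links among S = 8 species.
L/S = 10/8 = 1.2500 ≈ 1.25.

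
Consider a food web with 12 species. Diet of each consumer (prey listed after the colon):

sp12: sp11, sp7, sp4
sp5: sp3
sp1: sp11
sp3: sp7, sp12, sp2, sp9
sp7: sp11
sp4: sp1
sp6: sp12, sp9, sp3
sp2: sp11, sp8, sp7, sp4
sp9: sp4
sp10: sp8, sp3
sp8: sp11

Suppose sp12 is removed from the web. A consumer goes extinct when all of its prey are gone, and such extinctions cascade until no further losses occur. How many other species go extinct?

0

Remove sp12.
Every predator of it retains at least one other prey: sp3 still has sp7, sp2, sp9; sp6 still has sp9, sp3.
No consumer loses all prey, so no secondary extinctions occur.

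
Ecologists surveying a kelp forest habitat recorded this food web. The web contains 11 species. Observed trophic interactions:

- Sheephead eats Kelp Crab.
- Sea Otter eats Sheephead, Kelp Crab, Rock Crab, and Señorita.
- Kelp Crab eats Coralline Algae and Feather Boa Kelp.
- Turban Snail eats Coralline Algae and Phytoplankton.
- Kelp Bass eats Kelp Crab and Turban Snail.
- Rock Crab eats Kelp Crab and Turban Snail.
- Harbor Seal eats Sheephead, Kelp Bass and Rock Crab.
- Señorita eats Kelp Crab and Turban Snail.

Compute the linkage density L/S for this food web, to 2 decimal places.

There are L = 18 links among S = 11 species.
L/S = 18/11 = 1.6364 ≈ 1.64.

L/S = 1.64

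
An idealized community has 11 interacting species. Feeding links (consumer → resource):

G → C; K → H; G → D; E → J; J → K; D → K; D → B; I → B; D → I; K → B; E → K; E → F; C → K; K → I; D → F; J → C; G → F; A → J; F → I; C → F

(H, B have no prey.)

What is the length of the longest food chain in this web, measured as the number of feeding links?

One longest chain: B → I → K → C → J → E.
It has 6 species and 5 links.

5 links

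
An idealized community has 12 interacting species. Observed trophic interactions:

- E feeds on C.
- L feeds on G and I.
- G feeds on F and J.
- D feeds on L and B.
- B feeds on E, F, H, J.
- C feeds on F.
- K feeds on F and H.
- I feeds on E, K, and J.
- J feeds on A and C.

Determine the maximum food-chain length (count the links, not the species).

One longest chain: F → C → J → G → L → D.
It has 6 species and 5 links.

5 links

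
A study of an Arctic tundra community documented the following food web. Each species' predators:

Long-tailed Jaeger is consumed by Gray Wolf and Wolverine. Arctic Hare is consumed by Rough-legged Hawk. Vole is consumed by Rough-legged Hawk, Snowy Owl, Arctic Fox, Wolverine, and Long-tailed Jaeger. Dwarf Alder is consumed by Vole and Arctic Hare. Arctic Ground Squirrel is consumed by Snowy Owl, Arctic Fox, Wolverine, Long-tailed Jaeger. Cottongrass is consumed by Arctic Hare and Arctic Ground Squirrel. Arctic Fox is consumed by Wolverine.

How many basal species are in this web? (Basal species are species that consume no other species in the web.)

2

Basal species (no prey listed): Cottongrass, Dwarf Alder.
Count: 2.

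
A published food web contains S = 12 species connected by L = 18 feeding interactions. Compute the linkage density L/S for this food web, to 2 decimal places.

L/S = 1.50

There are L = 18 links among S = 12 species.
L/S = 18/12 = 1.5000 ≈ 1.50.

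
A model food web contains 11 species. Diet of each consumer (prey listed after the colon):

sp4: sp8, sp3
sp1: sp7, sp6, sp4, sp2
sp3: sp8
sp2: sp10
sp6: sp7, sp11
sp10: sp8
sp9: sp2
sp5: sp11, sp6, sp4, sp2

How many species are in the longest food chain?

4 species

One longest chain: sp8 → sp10 → sp2 → sp9.
It has 4 species and 3 links.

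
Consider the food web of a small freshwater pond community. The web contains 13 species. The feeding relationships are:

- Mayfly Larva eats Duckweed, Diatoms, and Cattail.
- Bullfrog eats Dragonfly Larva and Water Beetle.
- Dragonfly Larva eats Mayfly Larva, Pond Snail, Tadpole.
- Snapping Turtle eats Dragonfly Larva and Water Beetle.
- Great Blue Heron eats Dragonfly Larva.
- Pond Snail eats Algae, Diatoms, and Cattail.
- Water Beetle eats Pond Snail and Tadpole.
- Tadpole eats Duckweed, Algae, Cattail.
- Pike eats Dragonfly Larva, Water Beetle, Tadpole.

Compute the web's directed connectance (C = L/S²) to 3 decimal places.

The web has S = 13 species and L = 22 feeding links.
C = L / S² = 22 / 169 = 0.1302 ≈ 0.130.

C = 0.130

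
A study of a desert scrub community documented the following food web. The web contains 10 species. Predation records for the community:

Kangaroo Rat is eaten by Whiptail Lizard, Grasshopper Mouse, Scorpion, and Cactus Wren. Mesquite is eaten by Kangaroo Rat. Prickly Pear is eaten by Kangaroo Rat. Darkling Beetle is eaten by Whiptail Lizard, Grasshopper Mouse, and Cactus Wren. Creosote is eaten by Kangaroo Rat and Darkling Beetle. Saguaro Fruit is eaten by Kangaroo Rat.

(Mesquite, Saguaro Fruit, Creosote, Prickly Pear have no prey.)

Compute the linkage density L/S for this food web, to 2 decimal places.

There are L = 12 links among S = 10 species.
L/S = 12/10 = 1.2000 ≈ 1.20.

L/S = 1.20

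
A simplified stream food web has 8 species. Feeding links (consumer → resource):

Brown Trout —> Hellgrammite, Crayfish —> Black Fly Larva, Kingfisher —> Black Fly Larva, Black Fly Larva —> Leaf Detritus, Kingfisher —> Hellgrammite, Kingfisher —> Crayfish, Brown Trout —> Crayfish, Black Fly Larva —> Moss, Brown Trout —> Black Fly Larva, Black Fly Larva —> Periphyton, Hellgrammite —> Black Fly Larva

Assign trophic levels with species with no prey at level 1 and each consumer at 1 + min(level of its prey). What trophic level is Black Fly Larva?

Leaf Detritus has no prey (basal) → level 1.
Black Fly Larva eats Leaf Detritus → level 2.

Trophic level 2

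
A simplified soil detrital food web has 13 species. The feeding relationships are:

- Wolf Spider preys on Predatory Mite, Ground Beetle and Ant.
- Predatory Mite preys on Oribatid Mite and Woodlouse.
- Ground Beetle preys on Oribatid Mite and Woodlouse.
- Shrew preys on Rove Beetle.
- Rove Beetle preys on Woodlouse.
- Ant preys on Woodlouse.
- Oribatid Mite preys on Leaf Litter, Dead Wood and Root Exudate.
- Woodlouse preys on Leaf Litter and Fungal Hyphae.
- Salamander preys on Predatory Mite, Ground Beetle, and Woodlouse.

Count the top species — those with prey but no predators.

Top species (has prey, but nothing eats it): Shrew, Salamander, Wolf Spider.
Count: 3.

3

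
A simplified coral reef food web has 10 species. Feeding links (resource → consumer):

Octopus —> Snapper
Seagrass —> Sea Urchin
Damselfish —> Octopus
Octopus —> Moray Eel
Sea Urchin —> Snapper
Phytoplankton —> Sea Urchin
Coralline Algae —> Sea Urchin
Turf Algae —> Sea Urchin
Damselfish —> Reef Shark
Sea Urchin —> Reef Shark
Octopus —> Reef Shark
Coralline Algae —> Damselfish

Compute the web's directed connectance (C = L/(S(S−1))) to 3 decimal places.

The web has S = 10 species and L = 12 feeding links.
C = L / (S(S−1)) = 12 / 90 = 0.1333 ≈ 0.133.

C = 0.133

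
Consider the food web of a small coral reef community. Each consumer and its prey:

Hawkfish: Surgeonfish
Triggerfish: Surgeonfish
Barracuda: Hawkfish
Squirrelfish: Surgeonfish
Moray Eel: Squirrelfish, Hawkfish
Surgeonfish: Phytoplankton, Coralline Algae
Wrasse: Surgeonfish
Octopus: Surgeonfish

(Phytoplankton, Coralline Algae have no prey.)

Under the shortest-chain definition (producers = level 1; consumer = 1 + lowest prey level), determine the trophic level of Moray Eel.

Trophic level 4

Phytoplankton is a producer → level 1.
Surgeonfish eats Phytoplankton → level 2.
Squirrelfish eats Surgeonfish → level 3.
Moray Eel eats Squirrelfish → level 4.
No prey of Moray Eel is below level 3, so 4 is the minimum.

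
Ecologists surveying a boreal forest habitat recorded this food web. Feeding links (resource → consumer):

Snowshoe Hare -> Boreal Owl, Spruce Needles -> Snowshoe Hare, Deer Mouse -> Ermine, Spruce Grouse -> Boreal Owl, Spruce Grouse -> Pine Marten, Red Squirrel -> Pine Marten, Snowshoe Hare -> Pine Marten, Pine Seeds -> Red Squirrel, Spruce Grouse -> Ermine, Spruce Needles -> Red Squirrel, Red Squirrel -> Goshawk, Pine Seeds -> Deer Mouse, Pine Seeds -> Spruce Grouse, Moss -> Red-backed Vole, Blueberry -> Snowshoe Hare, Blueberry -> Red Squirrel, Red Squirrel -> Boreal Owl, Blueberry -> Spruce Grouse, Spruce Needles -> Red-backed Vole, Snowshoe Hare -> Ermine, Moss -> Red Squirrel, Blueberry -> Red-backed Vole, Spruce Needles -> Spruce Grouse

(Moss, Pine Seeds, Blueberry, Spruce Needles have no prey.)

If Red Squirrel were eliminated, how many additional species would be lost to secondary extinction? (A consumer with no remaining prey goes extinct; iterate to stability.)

1

Remove Red Squirrel.
Round 1: Goshawk (all prey gone) → extinct.
No further losses. Total secondary extinctions: 1.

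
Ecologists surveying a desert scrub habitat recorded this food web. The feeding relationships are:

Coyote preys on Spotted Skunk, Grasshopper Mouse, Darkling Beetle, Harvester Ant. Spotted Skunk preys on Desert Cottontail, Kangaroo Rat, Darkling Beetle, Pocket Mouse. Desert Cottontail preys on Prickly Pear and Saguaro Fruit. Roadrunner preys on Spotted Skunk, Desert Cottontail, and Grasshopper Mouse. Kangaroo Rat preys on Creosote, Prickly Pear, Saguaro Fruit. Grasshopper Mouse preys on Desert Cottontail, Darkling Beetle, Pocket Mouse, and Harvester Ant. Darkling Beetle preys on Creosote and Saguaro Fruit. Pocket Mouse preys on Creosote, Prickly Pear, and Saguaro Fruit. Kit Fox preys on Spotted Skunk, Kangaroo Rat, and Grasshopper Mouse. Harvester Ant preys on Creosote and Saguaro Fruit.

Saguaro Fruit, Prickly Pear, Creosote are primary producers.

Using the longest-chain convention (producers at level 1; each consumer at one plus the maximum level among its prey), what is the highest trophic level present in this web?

Producers (level 1): Saguaro Fruit, Prickly Pear, Creosote.
Saguaro Fruit → Darkling Beetle → Spotted Skunk → Roadrunner gives Roadrunner level 4.
No species has a prey at level 4, so no species reaches level 5.

4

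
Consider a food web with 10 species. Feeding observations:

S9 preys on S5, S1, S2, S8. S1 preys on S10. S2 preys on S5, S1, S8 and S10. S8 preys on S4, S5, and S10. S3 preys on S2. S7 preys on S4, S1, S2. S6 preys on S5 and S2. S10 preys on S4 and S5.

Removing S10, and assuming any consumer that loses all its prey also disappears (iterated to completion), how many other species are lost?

1

Remove S10.
Round 1: S1 (all prey gone) → extinct.
No further losses. Total secondary extinctions: 1.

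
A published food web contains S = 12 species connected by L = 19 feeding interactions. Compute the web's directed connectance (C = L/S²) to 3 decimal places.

The web has S = 12 species and L = 19 feeding links.
C = L / S² = 19 / 144 = 0.1319 ≈ 0.132.

C = 0.132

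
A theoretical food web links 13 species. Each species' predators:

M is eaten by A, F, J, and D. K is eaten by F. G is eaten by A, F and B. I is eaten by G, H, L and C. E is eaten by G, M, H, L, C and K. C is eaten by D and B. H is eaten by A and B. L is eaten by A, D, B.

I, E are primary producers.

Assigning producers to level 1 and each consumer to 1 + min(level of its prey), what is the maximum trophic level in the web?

3

Producers (level 1): I, E.
Following each consumer down to its lowest-level prey: E → K → F (levels 1 through 3).
All prey of F (K 2, G 2, M 2) are at level 2 or above, so F is at level 1 + 2 = 3.
Every consumer has at least one prey at level 2 or below, so none exceeds level 3.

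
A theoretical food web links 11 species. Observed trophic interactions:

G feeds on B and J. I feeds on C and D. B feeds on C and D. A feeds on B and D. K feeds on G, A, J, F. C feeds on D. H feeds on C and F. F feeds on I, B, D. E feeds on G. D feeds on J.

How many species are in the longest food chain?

One longest chain: J → D → C → B → G → E.
It has 6 species and 5 links.

6 species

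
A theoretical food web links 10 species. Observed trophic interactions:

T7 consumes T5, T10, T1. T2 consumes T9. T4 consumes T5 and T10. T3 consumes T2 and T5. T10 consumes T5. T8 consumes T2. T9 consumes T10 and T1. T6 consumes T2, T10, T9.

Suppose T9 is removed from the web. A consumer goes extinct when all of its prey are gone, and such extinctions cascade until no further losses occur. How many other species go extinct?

2

Remove T9.
Round 1: T2 (all prey gone) → extinct.
Round 2: T8 (all prey gone) → extinct.
No further losses. Total secondary extinctions: 2.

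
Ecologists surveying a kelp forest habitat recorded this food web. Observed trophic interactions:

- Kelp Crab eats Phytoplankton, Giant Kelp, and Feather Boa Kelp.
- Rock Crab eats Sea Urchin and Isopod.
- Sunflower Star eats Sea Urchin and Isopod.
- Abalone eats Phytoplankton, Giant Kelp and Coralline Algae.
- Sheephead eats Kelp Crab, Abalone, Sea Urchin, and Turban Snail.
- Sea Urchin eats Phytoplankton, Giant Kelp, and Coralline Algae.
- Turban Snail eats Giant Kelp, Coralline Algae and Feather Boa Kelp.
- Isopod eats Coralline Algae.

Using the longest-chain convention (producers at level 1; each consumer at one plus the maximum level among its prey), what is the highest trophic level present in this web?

3

Producers (level 1): Coralline Algae, Feather Boa Kelp, Phytoplankton, Giant Kelp.
Coralline Algae → Isopod → Sunflower Star gives Sunflower Star level 3.
No species has a prey at level 3, so no species reaches level 4.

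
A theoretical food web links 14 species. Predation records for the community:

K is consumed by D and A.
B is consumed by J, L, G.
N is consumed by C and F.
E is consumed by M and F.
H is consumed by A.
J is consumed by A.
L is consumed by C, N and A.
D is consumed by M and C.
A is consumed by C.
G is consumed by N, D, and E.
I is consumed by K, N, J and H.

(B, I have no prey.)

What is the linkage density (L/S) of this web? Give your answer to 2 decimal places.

L/S = 1.71

There are L = 24 links among S = 14 species.
L/S = 24/14 = 1.7143 ≈ 1.71.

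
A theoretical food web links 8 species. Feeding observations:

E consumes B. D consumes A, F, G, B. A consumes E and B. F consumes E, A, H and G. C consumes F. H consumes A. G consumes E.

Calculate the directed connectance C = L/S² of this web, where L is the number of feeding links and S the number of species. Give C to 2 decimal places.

C = 0.22

The web has S = 8 species and L = 14 feeding links.
C = L / S² = 14 / 64 = 0.2188 ≈ 0.22.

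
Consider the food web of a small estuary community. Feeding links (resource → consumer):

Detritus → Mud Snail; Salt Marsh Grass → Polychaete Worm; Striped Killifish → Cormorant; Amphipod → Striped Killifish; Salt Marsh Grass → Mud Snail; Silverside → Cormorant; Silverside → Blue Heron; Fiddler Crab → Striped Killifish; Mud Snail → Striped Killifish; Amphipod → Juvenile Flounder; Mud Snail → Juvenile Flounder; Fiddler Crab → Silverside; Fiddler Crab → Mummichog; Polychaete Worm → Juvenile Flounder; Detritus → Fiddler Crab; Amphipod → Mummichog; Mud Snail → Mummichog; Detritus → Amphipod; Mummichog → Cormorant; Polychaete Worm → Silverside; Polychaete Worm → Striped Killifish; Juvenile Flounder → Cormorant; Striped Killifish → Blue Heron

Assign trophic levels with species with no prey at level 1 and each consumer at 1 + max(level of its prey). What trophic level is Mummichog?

Detritus has no prey (basal) → level 1.
Fiddler Crab eats Detritus → level 2.
Mummichog eats Fiddler Crab (level 2); other prey at levels: Mud Snail 2, Amphipod 2 → level 3.

Trophic level 3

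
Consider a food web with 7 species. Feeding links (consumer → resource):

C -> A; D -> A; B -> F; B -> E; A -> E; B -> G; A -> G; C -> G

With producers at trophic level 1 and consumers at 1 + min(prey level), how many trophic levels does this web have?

Producers (level 1): E, F, G.
Following each consumer down to its lowest-level prey: E → A → D (levels 1 through 3).
All prey of D (A 2) are at level 2 or above, so D is at level 1 + 2 = 3.
Every consumer has at least one prey at level 2 or below, so none exceeds level 3.

3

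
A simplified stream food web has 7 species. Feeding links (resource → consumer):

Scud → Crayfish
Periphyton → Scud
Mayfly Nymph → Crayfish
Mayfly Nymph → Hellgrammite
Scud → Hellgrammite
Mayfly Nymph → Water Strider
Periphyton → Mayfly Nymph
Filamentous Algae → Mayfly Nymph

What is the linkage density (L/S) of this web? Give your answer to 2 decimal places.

L/S = 1.14

There are L = 8 links among S = 7 species.
L/S = 8/7 = 1.1429 ≈ 1.14.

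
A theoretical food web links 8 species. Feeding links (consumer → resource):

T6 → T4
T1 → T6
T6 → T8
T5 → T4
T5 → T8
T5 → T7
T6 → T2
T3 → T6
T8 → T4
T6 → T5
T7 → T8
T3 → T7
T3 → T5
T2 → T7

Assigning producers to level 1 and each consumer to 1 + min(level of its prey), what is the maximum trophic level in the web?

Producers (level 1): T4.
Following each consumer down to its lowest-level prey: T4 → T8 → T7 → T2 (levels 1 through 4).
All prey of T2 (T7 3) are at level 3 or above, so T2 is at level 1 + 3 = 4.
Every consumer has at least one prey at level 3 or below, so none exceeds level 4.

4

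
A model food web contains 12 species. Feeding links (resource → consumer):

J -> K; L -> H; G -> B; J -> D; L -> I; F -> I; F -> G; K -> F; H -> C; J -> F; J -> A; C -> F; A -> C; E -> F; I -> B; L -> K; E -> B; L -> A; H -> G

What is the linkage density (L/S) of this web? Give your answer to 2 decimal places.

There are L = 19 links among S = 12 species.
L/S = 19/12 = 1.5833 ≈ 1.58.

L/S = 1.58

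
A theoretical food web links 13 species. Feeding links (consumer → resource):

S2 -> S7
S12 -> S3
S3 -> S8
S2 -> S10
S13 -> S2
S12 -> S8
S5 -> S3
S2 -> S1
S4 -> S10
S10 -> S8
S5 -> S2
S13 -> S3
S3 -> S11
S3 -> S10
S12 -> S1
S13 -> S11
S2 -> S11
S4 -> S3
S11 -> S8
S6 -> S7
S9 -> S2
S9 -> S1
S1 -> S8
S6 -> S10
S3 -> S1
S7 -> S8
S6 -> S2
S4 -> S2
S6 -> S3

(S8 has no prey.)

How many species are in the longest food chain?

One longest chain: S8 → S10 → S3 → S12.
It has 4 species and 3 links.

4 species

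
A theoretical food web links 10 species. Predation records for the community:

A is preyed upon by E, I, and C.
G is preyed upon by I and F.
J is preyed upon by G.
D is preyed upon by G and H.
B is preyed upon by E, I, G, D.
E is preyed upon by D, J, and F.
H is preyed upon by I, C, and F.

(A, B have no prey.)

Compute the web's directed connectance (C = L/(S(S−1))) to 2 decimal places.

C = 0.20

The web has S = 10 species and L = 18 feeding links.
C = L / (S(S−1)) = 18 / 90 = 0.2000 ≈ 0.20.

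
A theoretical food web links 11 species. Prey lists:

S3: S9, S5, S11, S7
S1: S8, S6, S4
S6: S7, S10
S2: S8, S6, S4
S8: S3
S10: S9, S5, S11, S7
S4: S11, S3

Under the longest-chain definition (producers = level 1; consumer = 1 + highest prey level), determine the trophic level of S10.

S9 is a producer → level 1.
S10 eats S9 (level 1); other prey at levels: S5 1, S11 1, S7 1 → level 2.

Trophic level 2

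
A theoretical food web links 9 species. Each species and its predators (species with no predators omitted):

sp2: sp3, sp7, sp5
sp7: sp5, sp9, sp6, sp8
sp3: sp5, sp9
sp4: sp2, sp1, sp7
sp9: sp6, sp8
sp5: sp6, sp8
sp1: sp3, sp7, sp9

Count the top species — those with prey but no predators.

Top species (has prey, but nothing eats it): sp6, sp8.
Count: 2.

2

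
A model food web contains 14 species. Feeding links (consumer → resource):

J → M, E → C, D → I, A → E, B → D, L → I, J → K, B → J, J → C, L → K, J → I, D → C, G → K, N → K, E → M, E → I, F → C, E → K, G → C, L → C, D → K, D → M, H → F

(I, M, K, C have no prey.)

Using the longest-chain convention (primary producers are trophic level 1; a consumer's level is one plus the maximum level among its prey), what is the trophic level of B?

I is a producer → level 1.
J eats I (level 1); other prey at levels: M 1, K 1, C 1 → level 2.
B eats J (level 2); other prey at levels: D 2 → level 3.

Trophic level 3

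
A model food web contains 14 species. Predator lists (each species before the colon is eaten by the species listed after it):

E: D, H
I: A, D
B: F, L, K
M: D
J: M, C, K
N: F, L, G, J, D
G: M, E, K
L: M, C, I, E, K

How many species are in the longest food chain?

One longest chain: N → L → I → A.
It has 4 species and 3 links.

4 species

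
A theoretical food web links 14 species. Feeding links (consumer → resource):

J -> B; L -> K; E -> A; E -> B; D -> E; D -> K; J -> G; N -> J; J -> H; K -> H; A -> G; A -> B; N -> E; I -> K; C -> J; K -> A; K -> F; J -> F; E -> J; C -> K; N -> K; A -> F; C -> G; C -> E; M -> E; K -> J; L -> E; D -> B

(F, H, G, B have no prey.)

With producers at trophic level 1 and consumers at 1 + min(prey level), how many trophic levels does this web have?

Producers (level 1): F, H, G, B.
Following each consumer down to its lowest-level prey: F → K → I (levels 1 through 3).
All prey of I (K 2) are at level 2 or above, so I is at level 1 + 2 = 3.
Every consumer has at least one prey at level 2 or below, so none exceeds level 3.

3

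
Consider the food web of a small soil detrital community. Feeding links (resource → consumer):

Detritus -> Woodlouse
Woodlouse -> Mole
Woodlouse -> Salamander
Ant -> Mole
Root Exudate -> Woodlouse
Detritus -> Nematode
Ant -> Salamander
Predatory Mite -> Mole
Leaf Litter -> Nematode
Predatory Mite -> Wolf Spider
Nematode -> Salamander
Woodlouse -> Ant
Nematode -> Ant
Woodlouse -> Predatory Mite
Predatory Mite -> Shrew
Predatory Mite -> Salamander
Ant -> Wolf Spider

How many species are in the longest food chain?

4 species

One longest chain: Detritus → Woodlouse → Predatory Mite → Shrew.
It has 4 species and 3 links.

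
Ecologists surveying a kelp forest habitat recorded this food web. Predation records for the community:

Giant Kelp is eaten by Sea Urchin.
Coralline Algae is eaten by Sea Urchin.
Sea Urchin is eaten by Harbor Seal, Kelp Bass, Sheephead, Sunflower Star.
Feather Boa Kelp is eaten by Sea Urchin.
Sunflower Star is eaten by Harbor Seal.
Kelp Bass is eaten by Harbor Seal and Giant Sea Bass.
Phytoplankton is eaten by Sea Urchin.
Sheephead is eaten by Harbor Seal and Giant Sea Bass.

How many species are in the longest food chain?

One longest chain: Coralline Algae → Sea Urchin → Sheephead → Giant Sea Bass.
It has 4 species and 3 links.

4 species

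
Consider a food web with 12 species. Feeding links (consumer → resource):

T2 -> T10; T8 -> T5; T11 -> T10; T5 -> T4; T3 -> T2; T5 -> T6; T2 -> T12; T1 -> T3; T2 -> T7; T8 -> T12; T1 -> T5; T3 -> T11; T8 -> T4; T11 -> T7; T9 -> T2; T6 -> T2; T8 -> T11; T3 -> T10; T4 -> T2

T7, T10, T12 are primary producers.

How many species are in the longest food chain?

One longest chain: T7 → T2 → T6 → T5 → T1.
It has 5 species and 4 links.

5 species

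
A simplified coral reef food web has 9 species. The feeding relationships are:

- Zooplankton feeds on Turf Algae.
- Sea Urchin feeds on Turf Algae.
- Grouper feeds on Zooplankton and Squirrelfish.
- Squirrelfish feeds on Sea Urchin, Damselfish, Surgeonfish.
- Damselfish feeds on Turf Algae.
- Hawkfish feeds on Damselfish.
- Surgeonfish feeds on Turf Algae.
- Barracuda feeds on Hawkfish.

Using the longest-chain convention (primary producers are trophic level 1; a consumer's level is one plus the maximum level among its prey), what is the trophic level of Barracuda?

Turf Algae is a producer → level 1.
Damselfish eats Turf Algae → level 2.
Hawkfish eats Damselfish → level 3.
Barracuda eats Hawkfish → level 4.

Trophic level 4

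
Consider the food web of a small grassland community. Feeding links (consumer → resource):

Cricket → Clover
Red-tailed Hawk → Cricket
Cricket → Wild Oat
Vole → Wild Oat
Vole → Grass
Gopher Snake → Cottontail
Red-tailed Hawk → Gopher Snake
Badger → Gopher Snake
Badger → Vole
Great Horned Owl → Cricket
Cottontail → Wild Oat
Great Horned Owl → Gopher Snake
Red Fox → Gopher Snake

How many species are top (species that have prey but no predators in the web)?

Top species (has prey, but nothing eats it): Red-tailed Hawk, Great Horned Owl, Red Fox, Badger.
Count: 4.

4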